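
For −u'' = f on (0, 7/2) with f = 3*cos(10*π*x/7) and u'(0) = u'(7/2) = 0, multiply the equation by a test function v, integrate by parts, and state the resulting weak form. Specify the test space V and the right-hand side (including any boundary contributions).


V = H^1(0, 7/2) (no boundary constraint on v; u is determined up to an additive constant); weak form: ∫_0^7/2 u'v' dx = ∫_0^7/2 (3*cos(10*π*x/7)) v dx for all v ∈ V.

Multiply both sides by a test function v and integrate from 0 to 7/2:
  ∫_0^7/2 −u''(x) v(x) dx = ∫_0^7/2 f(x) v(x) dx.
Integrate the LHS by parts once:
  ∫_0^7/2 −u'' v dx = −[u'(x) v(x)]_0^7/2 + ∫_0^7/2 u'(x) v'(x) dx.
Thus ∫_0^7/2 u'(x) v'(x) dx = ∫_0^7/2 f(x) v(x) dx + [u'(x) v(x)]_0^7/2.
Choose V so that boundary terms are either known or forced to vanish.
u has homogeneous Neumann: u'(0) = u'(7/2) = 0. So [u' v]_0^7/2 = 0·v(7/2) − 0·v(0) = 0 for any v; take V = H^1(0, 7/2).
Weak formulation: find u (satisfying any essential BC) such that ∫_0^7/2 u'(x) v'(x) dx = ∫_0^7/2 f v dx for all v ∈ V (homogeneous Neumann, so boundary terms vanish).
Substituting f(x) = 3*cos(10*π*x/7), the right-hand side is ∫_0^7/2 (3*cos(10*π*x/7)) v dx.
Compatibility check (pure Neumann): taking v ≡ 1 ∈ V gives 0 = ∫_0^7/2 f dx + (0) − (0), i.e. ∫_0^7/2 f dx must equal u'(0) − u'(7/2) = 0. Indeed ∫_0^7/2 (3*cos(10*π*x/7)) dx = 0, so the data are compatible. The solution is then unique only up to an additive constant (fix it e.g. by requiring ∫_0^7/2 u dx = 0).


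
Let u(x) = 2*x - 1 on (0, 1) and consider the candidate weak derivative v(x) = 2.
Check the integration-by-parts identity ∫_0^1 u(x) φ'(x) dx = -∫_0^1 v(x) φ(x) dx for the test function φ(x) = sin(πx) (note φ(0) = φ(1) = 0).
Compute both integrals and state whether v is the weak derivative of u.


LHS = -4/π, RHS = -4/π. Yes, v = u' weakly.

u(x) = 2*x - 1, classical derivative u'(x) = 2.
φ(x) = sin(πx), so φ'(x) = π*cos(π*x).
Note φ(0) = φ(1) = 0, so the boundary term u·φ vanishes.
LHS = ∫_0^1 u(x) φ'(x) dx = ∫_0^1 (2*π*x*cos(π*x) - π*cos(π*x)) dx. Term by term:
  ∫_0^1 -π*cos(π*x) dx = 0;  ∫_0^1 2*π*x*cos(π*x) dx = -4/π.
Sum: 0 − 4/π = -4/π.
So LHS = -4/π.
∫_0^1 v(x) φ(x) dx = ∫_0^1 (2*sin(π*x)) dx. Term by term:
  ∫_0^1 2*sin(π*x) dx = 4/π.
So RHS = -∫_0^1 v(x) φ(x) dx = -4/π.
LHS = RHS, so the identity holds for this test φ.
Moreover u is smooth here and v(x) = u'(x) = 2 pointwise, so the identity holds for every test function. Hence v is the weak derivative of u.


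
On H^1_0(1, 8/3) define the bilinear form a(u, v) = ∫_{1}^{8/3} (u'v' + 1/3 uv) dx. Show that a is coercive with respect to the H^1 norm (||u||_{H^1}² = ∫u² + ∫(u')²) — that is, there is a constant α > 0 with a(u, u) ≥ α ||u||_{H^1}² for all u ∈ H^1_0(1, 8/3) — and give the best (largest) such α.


α = (25 + 27*π^2)/(3*(25 + 9*π^2))

Coercivity of a(·,·) on H^1_0(1, 8/3) means a(u, u) ≥ α ||u||_{H^1}² for every u ∈ H^1_0.
The interval has length L = 5/3, and Poincaré/coercivity depend only on L. Here a(u, u) = ∫(u')² + (1/3)·∫u².
Here 0 < c = 1/3 < 1. The condition a(u,u) ≥ α||u||_{H^1}² reads (1−α)∫(u')² ≥ (α−c)∫u². Any admissible α is ≤ 1 (rapidly oscillating u have ∫u²/∫(u')² → 0), and α = 1 would force 0 ≥ (1−c)∫u², impossible since c < 1; so 1−α > 0. By the sharp Poincaré inequality on H^1_0 of an interval of length L, ∫(u')² ≥ (π/L)²∫u² with equality for the first sine mode sin(π(x−x₀)/L) (x₀ the left endpoint), so the inequality holds for all u iff (1−α)(π/L)² ≥ α − c, i.e. α ≤ ((π/L)² + c)/((π/L)² + 1) = (1 + c(L/π)²)/(1 + (L/π)²). With (π/L)² = 9*π^2/25 and c = 1/3, the largest admissible constant is α = ((π/L)² + c)/((π/L)² + 1).
Simplifying, α = (25 + 27*π^2)/(3*(25 + 9*π^2)).


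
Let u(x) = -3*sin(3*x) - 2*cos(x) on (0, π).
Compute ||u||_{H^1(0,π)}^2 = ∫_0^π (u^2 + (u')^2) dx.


||u||_{H^1(0,π)}^2 = 49*π

u'(x) = 2*sin(x) - 9*cos(3*x).
Expand u² and (u')² and integrate term by term on (0, π), using: for integers n ≥ 1, ∫_0^π sin²(nx) dx = ∫_0^π cos²(nx) dx = π/2; for n ≠ n', ∫_0^π sin(nx)sin(n'x) dx = ∫_0^π cos(nx)cos(n'x) dx = 0; and by product-to-sum, ∫_0^π sin(nx)cos(n'x) dx = ½∫_0^π [sin((n+n')x) + sin((n−n')x)] dx, which is 0 when n+n' is even and 2n/(n²−n'²) when n+n' is odd (it need not vanish on (0, π)).
  u² squared terms: (-3)²·∫sin(3x)² dx = 9·π/2 = 9*π/2;  (-2)²·∫cos(x)² dx = 4·π/2 = 2*π.
  u² cross terms: 2·(-3)·(-2)·∫sin(3x)·cos(x) dx = 12·(0) = 0.
  So ∫_0^π u² dx = 9*π/2 + 2*π + 0 = 13*π/2.
  (u')² squared terms: (-9)²·∫cos(3x)² dx = 81·π/2 = 81*π/2;  (2)²·∫sin(x)² dx = 4·π/2 = 2*π.
  (u')² cross terms: 2·(-9)·(2)·∫cos(3x)·sin(x) dx = -36·(0) = 0.
  So ∫_0^π (u')² dx = 81*π/2 + 2*π + 0 = 85*π/2.
||u||_{H^1}^2 = (13*π/2) + (85*π/2) = 49*π.


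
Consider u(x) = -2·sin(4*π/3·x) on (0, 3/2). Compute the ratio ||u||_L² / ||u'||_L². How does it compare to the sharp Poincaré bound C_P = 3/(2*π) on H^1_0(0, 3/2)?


||u||_L² / ||u'||_L² = 3/(4*π) < C_P = 3/(2*π).

u(x) = -2·sin(4*π/3·x), so u'(x) = -8*π*cos(4*π*x/3)/3.
Writing u(x) = A·sin(kπx/L) with A = -2 and k = 2, use ∫_0^L sin²(kπx/L) dx = L/2 and ∫_0^L cos²(kπx/L) dx = L/2.
u² = 4·sin²(4*π/3·x) and (u')² = 64*π^2/9·cos²(4*π/3·x), and each of sin², cos² integrates to L/2 = 3/4 over (0, 3/2).
∫_0^3/2 u² dx = 3, so ||u||_L² = sqrt(3).
∫_0^3/2 (u')² dx = 16*π^2/3, so ||u'||_L² = 4*sqrt(3)*π/3.
Ratio ||u||_L² / ||u'||_L² = 3/(4*π).
Sharp Poincaré constant on H^1_0(0, 3/2) is C_P = L/π = 3/(2*π), achieved by sin(2*π/3·x).
This is the k = 2 harmonic; the ratio L/(kπ) is strictly less than C_P = L/π, consistent with the sharp inequality ||u||_L² ≤ C_P ||u'||_L².


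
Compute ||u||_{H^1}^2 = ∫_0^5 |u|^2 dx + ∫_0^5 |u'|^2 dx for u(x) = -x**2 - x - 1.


||u||_{H^1}^2 = 7885/6

The H^1 norm (squared) on an interval (0, L) is
  ||u||_{H^1}^2 = ∫_0^L u(x)^2 dx + ∫_0^L u'(x)^2 dx.
Compute u'(x) = -2*x - 1.
Then u(x)^2 = x**4 + 2*x**3 + 3*x**2 + 2*x + 1 and u'(x)^2 = 4*x**2 + 4*x + 1.
Integrate each monomial from 0 to 5 using ∫_0^5 c·x^n dx = c·5^(n+1)/(n+1):
  ∫_0^5 u(x)^2 dx = ∫_0^5 (x^4 + 2*x^3 + 3*x^2 + 2*x + 1) dx. Term by term:
    ∫_0^5 x^4 dx = 625;  ∫_0^5 2*x^3 dx = 625/2;  ∫_0^5 3*x^2 dx = 125;
    ∫_0^5 2*x dx = 25;  ∫_0^5 1 dx = 5.
  Sum: 625 + 625/2 + 125 + 25 + 5 = 2185/2.
  ∫_0^5 u'(x)^2 dx = ∫_0^5 (4*x^2 + 4*x + 1) dx. Term by term:
    ∫_0^5 4*x^2 dx = 500/3;  ∫_0^5 4*x dx = 50;  ∫_0^5 1 dx = 5.
  Sum: 500/3 + 50 + 5 = 665/3.
Adding: ||u||_{H^1}^2 = 2185/2 + 665/3 = 7885/6.


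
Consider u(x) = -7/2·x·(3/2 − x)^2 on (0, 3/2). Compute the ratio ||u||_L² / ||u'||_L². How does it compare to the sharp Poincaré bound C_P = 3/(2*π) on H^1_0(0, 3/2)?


||u||_L² / ||u'||_L² = 3*sqrt(14)/28 < C_P = 3/(2*π).

u(x) = -7/2·x·(3/2 − x)^2, so u'(x) = -21*x^2/2 + 21*x - 63/8.
u(x) = -7/2·x·(3/2 − x)^2 vanishes at x = 0 and x = 3/2, so u ∈ H^1_0(0, 3/2). Differentiate via the product rule and integrate the resulting polynomials term by term.
  ∫_0^3/2 u² dx = ∫_0^3/2 (49*x^6/4 - 147*x^5/2 + 1323*x^4/8 - 1323*x^3/8 + 3969*x^2/64) dx. Term by term:
    ∫_0^3/2 49*x^6/4 dx = 15309/512;  ∫_0^3/2 -147*x^5/2 dx = -35721/256;  ∫_0^3/2 1323*x^4/8 dx = 321489/1280;
    ∫_0^3/2 -1323*x^3/8 dx = -107163/512;  ∫_0^3/2 3969*x^2/64 dx = 35721/512.
  Sum: 15309/512 − 35721/256 + 321489/1280 − 107163/512 + 35721/512 = 5103/2560.
  ∫_0^3/2 (u')² dx = ∫_0^3/2 (441*x^4/4 - 441*x^3 + 4851*x^2/8 - 1323*x/4 + 3969/64) dx. Term by term:
    ∫_0^3/2 441*x^4/4 dx = 107163/640;  ∫_0^3/2 -441*x^3 dx = -35721/64;  ∫_0^3/2 4851*x^2/8 dx = 43659/64;
    ∫_0^3/2 -1323*x/4 dx = -11907/32;  ∫_0^3/2 3969/64 dx = 11907/128.
  Sum: 107163/640 − 35721/64 + 43659/64 − 11907/32 + 11907/128 = 3969/320.
∫_0^3/2 u² dx = 5103/2560, so ||u||_L² = 27*sqrt(70)/160.
∫_0^3/2 (u')² dx = 3969/320, so ||u'||_L² = 63*sqrt(5)/40.
Ratio ||u||_L² / ||u'||_L² = 3*sqrt(14)/28.
Sharp Poincaré constant on H^1_0(0, 3/2) is C_P = L/π = 3/(2*π), achieved by sin(2*π/3·x).
A polynomial bump cannot attain the sharp Poincaré constant (only the first sine eigenfunction does), so the ratio is strictly less than C_P, consistent with ||u||_L² ≤ C_P ||u'||_L².


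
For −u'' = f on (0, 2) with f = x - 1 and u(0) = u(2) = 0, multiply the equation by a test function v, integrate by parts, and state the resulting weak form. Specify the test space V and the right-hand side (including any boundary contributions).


V = H^1_0(0, 2) (so v(0) = v(2) = 0); weak form: ∫_0^2 u'v' dx = ∫_0^2 (x - 1) v dx for all v ∈ V.

Multiply both sides by a test function v and integrate from 0 to 2:
  ∫_0^2 −u''(x) v(x) dx = ∫_0^2 f(x) v(x) dx.
Integrate the LHS by parts once:
  ∫_0^2 −u'' v dx = −[u'(x) v(x)]_0^2 + ∫_0^2 u'(x) v'(x) dx.
Thus ∫_0^2 u'(x) v'(x) dx = ∫_0^2 f(x) v(x) dx + [u'(x) v(x)]_0^2.
Choose V so that boundary terms are either known or forced to vanish.
u is Dirichlet: u(0) = u(2) = 0. Let V = H^1_0(0, 2); then v(0) = v(2) = 0, and [u' v]_0^2 = 0.
Weak formulation: find u (satisfying any essential BC) such that ∫_0^2 u'(x) v'(x) dx = ∫_0^2 f v dx for all v ∈ V.
Substituting f(x) = x - 1, the right-hand side is ∫_0^2 (x - 1) v dx.


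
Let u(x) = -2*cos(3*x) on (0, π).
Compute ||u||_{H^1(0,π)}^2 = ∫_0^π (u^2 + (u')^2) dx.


||u||_{H^1(0,π)}^2 = 20*π

u'(x) = 6*sin(3*x).
Expand u² and (u')² and integrate term by term on (0, π), using: for integers n ≥ 1, ∫_0^π sin²(nx) dx = ∫_0^π cos²(nx) dx = π/2; for n ≠ n', ∫_0^π sin(nx)sin(n'x) dx = ∫_0^π cos(nx)cos(n'x) dx = 0; and by product-to-sum, ∫_0^π sin(nx)cos(n'x) dx = ½∫_0^π [sin((n+n')x) + sin((n−n')x)] dx, which is 0 when n+n' is even and 2n/(n²−n'²) when n+n' is odd (it need not vanish on (0, π)).
  u² squared terms: (-2)²·∫cos(3x)² dx = 4·π/2 = 2*π.
  So ∫_0^π u² dx = 2*π.
  (u')² squared terms: (6)²·∫sin(3x)² dx = 36·π/2 = 18*π.
  So ∫_0^π (u')² dx = 18*π.
||u||_{H^1}^2 = (2*π) + (18*π) = 20*π.


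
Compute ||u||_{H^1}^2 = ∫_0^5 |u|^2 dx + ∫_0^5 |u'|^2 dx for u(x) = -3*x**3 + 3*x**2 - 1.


||u||_{H^1}^2 = 1331945/14

The H^1 norm (squared) on an interval (0, L) is
  ||u||_{H^1}^2 = ∫_0^L u(x)^2 dx + ∫_0^L u'(x)^2 dx.
Compute u'(x) = -9*x**2 + 6*x.
Then u(x)^2 = 9*x**6 - 18*x**5 + 9*x**4 + 6*x**3 - 6*x**2 + 1 and u'(x)^2 = 81*x**4 - 108*x**3 + 36*x**2.
Integrate each monomial from 0 to 5 using ∫_0^5 c·x^n dx = c·5^(n+1)/(n+1):
  ∫_0^5 u(x)^2 dx = ∫_0^5 (9*x^6 - 18*x^5 + 9*x^4 + 6*x^3 - 6*x^2 + 1) dx. Term by term:
    ∫_0^5 9*x^6 dx = 703125/7;  ∫_0^5 -18*x^5 dx = -46875;  ∫_0^5 9*x^4 dx = 5625;
    ∫_0^5 6*x^3 dx = 1875/2;  ∫_0^5 -6*x^2 dx = -250;  ∫_0^5 1 dx = 5.
  Sum: 703125/7 − 46875 + 5625 + 1875/2 − 250 + 5 = 838445/14.
  ∫_0^5 u'(x)^2 dx = ∫_0^5 (81*x^4 - 108*x^3 + 36*x^2) dx. Term by term:
    ∫_0^5 81*x^4 dx = 50625;  ∫_0^5 -108*x^3 dx = -16875;  ∫_0^5 36*x^2 dx = 1500.
  Sum: 50625 − 16875 + 1500 = 35250.
Adding: ||u||_{H^1}^2 = 838445/14 + 35250 = 1331945/14.


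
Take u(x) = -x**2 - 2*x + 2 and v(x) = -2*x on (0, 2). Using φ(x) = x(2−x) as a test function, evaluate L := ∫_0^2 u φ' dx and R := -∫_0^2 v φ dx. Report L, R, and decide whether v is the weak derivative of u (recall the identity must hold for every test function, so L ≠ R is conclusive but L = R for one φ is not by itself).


LHS = 16/3, RHS = 8/3. No, v is not the weak derivative of u.

u(x) = -x**2 - 2*x + 2, classical derivative u'(x) = -2*x - 2.
φ(x) = x(2−x), so φ'(x) = 2 - 2*x.
Note φ(0) = φ(2) = 0, so the boundary term u·φ vanishes.
LHS = ∫_0^2 u(x) φ'(x) dx = ∫_0^2 (2*x^3 + 2*x^2 - 8*x + 4) dx. Term by term:
  ∫_0^2 2*x^3 dx = 8;  ∫_0^2 2*x^2 dx = 16/3;  ∫_0^2 -8*x dx = -16;
  ∫_0^2 4 dx = 8.
Sum: 8 + 16/3 − 16 + 8 = 16/3.
So LHS = 16/3.
∫_0^2 v(x) φ(x) dx = ∫_0^2 (2*x^3 - 4*x^2) dx. Term by term:
  ∫_0^2 2*x^3 dx = 8;  ∫_0^2 -4*x^2 dx = -32/3.
Sum: 8 − 32/3 = -8/3.
So RHS = -∫_0^2 v(x) φ(x) dx = 8/3.
LHS − RHS = 8/3 ≠ 0, so the identity fails.
(For a valid weak derivative the identity must hold for EVERY test function, in particular this one. The failure shows v is NOT the weak derivative of u.)
Correct weak derivative would be u'(x) = -2*x - 2.


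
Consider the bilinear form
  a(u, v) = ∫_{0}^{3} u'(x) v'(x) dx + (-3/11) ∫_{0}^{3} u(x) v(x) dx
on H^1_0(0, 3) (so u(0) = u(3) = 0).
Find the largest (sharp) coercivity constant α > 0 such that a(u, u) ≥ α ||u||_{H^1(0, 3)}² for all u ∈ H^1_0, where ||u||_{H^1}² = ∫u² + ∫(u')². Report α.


α = (-27/11 + π^2)/(9 + π^2)

Coercivity of a(·,·) on H^1_0(0, 3) means a(u, u) ≥ α ||u||_{H^1}² for every u ∈ H^1_0.
The interval has length L = 3, and Poincaré/coercivity depend only on L. Here a(u, u) = ∫(u')² + (-3/11)·∫u².
Here c = -3/11 < 0 with |c| < (π/L)² = π^2/9, so coercivity still holds. The condition a(u,u) ≥ α||u||_{H^1}² reads (1−α)∫(u')² ≥ (α−c)∫u². Any admissible α is ≤ 1 (rapidly oscillating u have ∫u²/∫(u')² → 0), and α = 1 would force 0 ≥ (1−c)∫u², impossible since c < 1; so 1−α > 0. By the sharp Poincaré inequality on H^1_0 of an interval of length L, ∫(u')² ≥ (π/L)²∫u² with equality for the first sine mode sin(π(x−x₀)/L) (x₀ the left endpoint), so the inequality holds for all u iff (1−α)(π/L)² ≥ α − c, i.e. α ≤ ((π/L)² + c)/((π/L)² + 1) = (1 + c(L/π)²)/(1 + (L/π)²). (Direct route, valid since c ≤ 0: Poincaré gives c∫u² ≥ c(L/π)²∫(u')², so a(u,u) ≥ (1 + c(L/π)²)∫(u')², while ||u||_{H^1}² ≤ (1 + (L/π)²)∫(u')²; dividing yields the same α.) With (π/L)² = π^2/9 and c = -3/11, the largest admissible constant is α = ((π/L)² + c)/((π/L)² + 1).
Simplifying, α = (-27/11 + π^2)/(9 + π^2).


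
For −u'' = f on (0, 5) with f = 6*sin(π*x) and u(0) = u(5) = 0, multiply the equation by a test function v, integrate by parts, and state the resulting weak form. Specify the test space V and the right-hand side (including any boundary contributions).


V = H^1_0(0, 5) (so v(0) = v(5) = 0); weak form: ∫_0^5 u'v' dx = ∫_0^5 (6*sin(π*x)) v dx for all v ∈ V.

Multiply both sides by a test function v and integrate from 0 to 5:
  ∫_0^5 −u''(x) v(x) dx = ∫_0^5 f(x) v(x) dx.
Integrate the LHS by parts once:
  ∫_0^5 −u'' v dx = −[u'(x) v(x)]_0^5 + ∫_0^5 u'(x) v'(x) dx.
Thus ∫_0^5 u'(x) v'(x) dx = ∫_0^5 f(x) v(x) dx + [u'(x) v(x)]_0^5.
Choose V so that boundary terms are either known or forced to vanish.
u is Dirichlet: u(0) = u(5) = 0. Let V = H^1_0(0, 5); then v(0) = v(5) = 0, and [u' v]_0^5 = 0.
Weak formulation: find u (satisfying any essential BC) such that ∫_0^5 u'(x) v'(x) dx = ∫_0^5 f v dx for all v ∈ V.
Substituting f(x) = 6*sin(π*x), the right-hand side is ∫_0^5 (6*sin(π*x)) v dx.


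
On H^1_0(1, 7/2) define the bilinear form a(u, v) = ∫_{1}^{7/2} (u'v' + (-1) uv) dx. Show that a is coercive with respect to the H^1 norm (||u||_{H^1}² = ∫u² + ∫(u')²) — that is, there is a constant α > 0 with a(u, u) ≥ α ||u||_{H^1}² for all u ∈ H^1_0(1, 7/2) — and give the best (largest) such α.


α = (-25 + 4*π^2)/(25 + 4*π^2)

Coercivity of a(·,·) on H^1_0(1, 7/2) means a(u, u) ≥ α ||u||_{H^1}² for every u ∈ H^1_0.
The interval has length L = 5/2, and Poincaré/coercivity depend only on L. Here a(u, u) = ∫(u')² + (-1)·∫u².
Here c = -1 < 0 with |c| < (π/L)² = 4*π^2/25, so coercivity still holds. The condition a(u,u) ≥ α||u||_{H^1}² reads (1−α)∫(u')² ≥ (α−c)∫u². Any admissible α is ≤ 1 (rapidly oscillating u have ∫u²/∫(u')² → 0), and α = 1 would force 0 ≥ (1−c)∫u², impossible since c < 1; so 1−α > 0. By the sharp Poincaré inequality on H^1_0 of an interval of length L, ∫(u')² ≥ (π/L)²∫u² with equality for the first sine mode sin(π(x−x₀)/L) (x₀ the left endpoint), so the inequality holds for all u iff (1−α)(π/L)² ≥ α − c, i.e. α ≤ ((π/L)² + c)/((π/L)² + 1) = (1 + c(L/π)²)/(1 + (L/π)²). (Direct route, valid since c ≤ 0: Poincaré gives c∫u² ≥ c(L/π)²∫(u')², so a(u,u) ≥ (1 + c(L/π)²)∫(u')², while ||u||_{H^1}² ≤ (1 + (L/π)²)∫(u')²; dividing yields the same α.) With (π/L)² = 4*π^2/25 and c = -1, the largest admissible constant is α = ((π/L)² + c)/((π/L)² + 1).
Simplifying, α = (-25 + 4*π^2)/(25 + 4*π^2).


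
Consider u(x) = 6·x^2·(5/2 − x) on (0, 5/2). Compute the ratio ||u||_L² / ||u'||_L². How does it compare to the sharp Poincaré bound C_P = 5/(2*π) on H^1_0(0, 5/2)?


||u||_L² / ||u'||_L² = 5*sqrt(14)/28 < C_P = 5/(2*π).

u(x) = 6·x^2·(5/2 − x), so u'(x) = 6*x*(5 - 3*x).
u(x) = 6·x^2·(5/2 − x) vanishes at x = 0 and x = 5/2, so u ∈ H^1_0(0, 5/2). Differentiate via the product rule and integrate the resulting polynomials term by term.
  ∫_0^5/2 u² dx = ∫_0^5/2 (36*x^6 - 180*x^5 + 225*x^4) dx. Term by term:
    ∫_0^5/2 36*x^6 dx = 703125/224;  ∫_0^5/2 -180*x^5 dx = -234375/32;  ∫_0^5/2 225*x^4 dx = 140625/32.
  Sum: 703125/224 − 234375/32 + 140625/32 = 46875/224.
  ∫_0^5/2 (u')² dx = ∫_0^5/2 (324*x^4 - 1080*x^3 + 900*x^2) dx. Term by term:
    ∫_0^5/2 324*x^4 dx = 50625/8;  ∫_0^5/2 -1080*x^3 dx = -84375/8;  ∫_0^5/2 900*x^2 dx = 9375/2.
  Sum: 50625/8 − 84375/8 + 9375/2 = 1875/4.
∫_0^5/2 u² dx = 46875/224, so ||u||_L² = 125*sqrt(42)/56.
∫_0^5/2 (u')² dx = 1875/4, so ||u'||_L² = 25*sqrt(3)/2.
Ratio ||u||_L² / ||u'||_L² = 5*sqrt(14)/28.
Sharp Poincaré constant on H^1_0(0, 5/2) is C_P = L/π = 5/(2*π), achieved by sin(2*π/5·x).
A polynomial bump cannot attain the sharp Poincaré constant (only the first sine eigenfunction does), so the ratio is strictly less than C_P, consistent with ||u||_L² ≤ C_P ||u'||_L².


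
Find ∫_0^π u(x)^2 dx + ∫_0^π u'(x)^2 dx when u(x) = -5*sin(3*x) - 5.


||u||_{H^1(0,π)}^2 = 100/3 + 150*π

u'(x) = -15*cos(3*x).
Expand u² and (u')² and integrate term by term on (0, π), using: for integers n ≥ 1, ∫_0^π sin²(nx) dx = ∫_0^π cos²(nx) dx = π/2; for n ≠ n', ∫_0^π sin(nx)sin(n'x) dx = ∫_0^π cos(nx)cos(n'x) dx = 0; and by product-to-sum, ∫_0^π sin(nx)cos(n'x) dx = ½∫_0^π [sin((n+n')x) + sin((n−n')x)] dx, which is 0 when n+n' is even and 2n/(n²−n'²) when n+n' is odd (it need not vanish on (0, π)). For the constant mode: ∫_0^π 1 dx = π, ∫_0^π cos(nx) dx = 0, ∫_0^π sin(nx) dx = (1−(−1)^n)/n.
  u² squared terms: (-5)²·∫1 dx = 25·π = 25*π;  (-5)²·∫sin(3x)² dx = 25·π/2 = 25*π/2.
  u² cross terms: 2·(-5)·(-5)·∫1·sin(3x) dx = 50·(2/3) = 100/3.
  So ∫_0^π u² dx = 25*π + 25*π/2 + 100/3 = 100/3 + 75*π/2.
  (u')² squared terms: (-15)²·∫cos(3x)² dx = 225·π/2 = 225*π/2.
  So ∫_0^π (u')² dx = 225*π/2.
||u||_{H^1}^2 = (100/3 + 75*π/2) + (225*π/2) = 100/3 + 150*π.


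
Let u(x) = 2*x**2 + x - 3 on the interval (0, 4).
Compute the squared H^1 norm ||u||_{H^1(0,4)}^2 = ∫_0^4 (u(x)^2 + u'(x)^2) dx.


||u||_{H^1}^2 = 18568/15

The H^1 norm (squared) on an interval (0, L) is
  ||u||_{H^1}^2 = ∫_0^L u(x)^2 dx + ∫_0^L u'(x)^2 dx.
Compute u'(x) = 4*x + 1.
Then u(x)^2 = 4*x**4 + 4*x**3 - 11*x**2 - 6*x + 9 and u'(x)^2 = 16*x**2 + 8*x + 1.
Integrate each monomial from 0 to 4 using ∫_0^4 c·x^n dx = c·4^(n+1)/(n+1):
  ∫_0^4 u(x)^2 dx = ∫_0^4 (4*x^4 + 4*x^3 - 11*x^2 - 6*x + 9) dx. Term by term:
    ∫_0^4 4*x^4 dx = 4096/5;  ∫_0^4 4*x^3 dx = 256;  ∫_0^4 -11*x^2 dx = -704/3;
    ∫_0^4 -6*x dx = -48;  ∫_0^4 9 dx = 36.
  Sum: 4096/5 + 256 − 704/3 − 48 + 36 = 12428/15.
  ∫_0^4 u'(x)^2 dx = ∫_0^4 (16*x^2 + 8*x + 1) dx. Term by term:
    ∫_0^4 16*x^2 dx = 1024/3;  ∫_0^4 8*x dx = 64;  ∫_0^4 1 dx = 4.
  Sum: 1024/3 + 64 + 4 = 1228/3.
Adding: ||u||_{H^1}^2 = 12428/15 + 1228/3 = 18568/15.


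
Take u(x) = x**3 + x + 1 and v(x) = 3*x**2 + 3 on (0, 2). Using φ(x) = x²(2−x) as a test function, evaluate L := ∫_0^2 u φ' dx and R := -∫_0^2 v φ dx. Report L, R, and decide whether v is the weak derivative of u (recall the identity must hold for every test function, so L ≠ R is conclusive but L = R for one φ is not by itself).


LHS = -116/15, RHS = -52/5. No, v is not the weak derivative of u.

u(x) = x**3 + x + 1, classical derivative u'(x) = 3*x**2 + 1.
φ(x) = x²(2−x), so φ'(x) = x*(4 - 3*x).
Note φ(0) = φ(2) = 0, so the boundary term u·φ vanishes.
LHS = ∫_0^2 u(x) φ'(x) dx = ∫_0^2 (-3*x^5 + 4*x^4 - 3*x^3 + x^2 + 4*x) dx. Term by term:
  ∫_0^2 -3*x^5 dx = -32;  ∫_0^2 4*x^4 dx = 128/5;  ∫_0^2 -3*x^3 dx = -12;
  ∫_0^2 x^2 dx = 8/3;  ∫_0^2 4*x dx = 8.
Sum: -32 + 128/5 − 12 + 8/3 + 8 = -116/15.
So LHS = -116/15.
∫_0^2 v(x) φ(x) dx = ∫_0^2 (-3*x^5 + 6*x^4 - 3*x^3 + 6*x^2) dx. Term by term:
  ∫_0^2 -3*x^5 dx = -32;  ∫_0^2 6*x^4 dx = 192/5;  ∫_0^2 -3*x^3 dx = -12;
  ∫_0^2 6*x^2 dx = 16.
Sum: -32 + 192/5 − 12 + 16 = 52/5.
So RHS = -∫_0^2 v(x) φ(x) dx = -52/5.
LHS − RHS = 8/3 ≠ 0, so the identity fails.
(For a valid weak derivative the identity must hold for EVERY test function, in particular this one. The failure shows v is NOT the weak derivative of u.)
Correct weak derivative would be u'(x) = 3*x**2 + 1.


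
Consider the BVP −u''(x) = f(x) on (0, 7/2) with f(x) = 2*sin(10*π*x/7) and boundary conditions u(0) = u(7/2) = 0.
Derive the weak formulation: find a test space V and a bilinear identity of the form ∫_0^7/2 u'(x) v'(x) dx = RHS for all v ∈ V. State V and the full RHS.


V = H^1_0(0, 7/2) (so v(0) = v(7/2) = 0); weak form: ∫_0^7/2 u'v' dx = ∫_0^7/2 (2*sin(10*π*x/7)) v dx for all v ∈ V.

Multiply both sides by a test function v and integrate from 0 to 7/2:
  ∫_0^7/2 −u''(x) v(x) dx = ∫_0^7/2 f(x) v(x) dx.
Integrate the LHS by parts once:
  ∫_0^7/2 −u'' v dx = −[u'(x) v(x)]_0^7/2 + ∫_0^7/2 u'(x) v'(x) dx.
Thus ∫_0^7/2 u'(x) v'(x) dx = ∫_0^7/2 f(x) v(x) dx + [u'(x) v(x)]_0^7/2.
Choose V so that boundary terms are either known or forced to vanish.
u is Dirichlet: u(0) = u(7/2) = 0. Let V = H^1_0(0, 7/2); then v(0) = v(7/2) = 0, and [u' v]_0^7/2 = 0.
Weak formulation: find u (satisfying any essential BC) such that ∫_0^7/2 u'(x) v'(x) dx = ∫_0^7/2 f v dx for all v ∈ V.
Substituting f(x) = 2*sin(10*π*x/7), the right-hand side is ∫_0^7/2 (2*sin(10*π*x/7)) v dx.


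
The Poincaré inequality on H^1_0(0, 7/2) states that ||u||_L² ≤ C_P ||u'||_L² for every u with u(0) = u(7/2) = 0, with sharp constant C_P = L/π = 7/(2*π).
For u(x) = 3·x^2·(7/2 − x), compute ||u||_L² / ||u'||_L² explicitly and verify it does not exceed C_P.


||u||_L² / ||u'||_L² = sqrt(14)/4 < C_P = 7/(2*π).

u(x) = 3·x^2·(7/2 − x), so u'(x) = 3*x*(7 - 3*x).
u(x) = 3·x^2·(7/2 − x) vanishes at x = 0 and x = 7/2, so u ∈ H^1_0(0, 7/2). Differentiate via the product rule and integrate the resulting polynomials term by term.
  ∫_0^7/2 u² dx = ∫_0^7/2 (9*x^6 - 63*x^5 + 441*x^4/4) dx. Term by term:
    ∫_0^7/2 9*x^6 dx = 1058841/128;  ∫_0^7/2 -63*x^5 dx = -2470629/128;  ∫_0^7/2 441*x^4/4 dx = 7411887/640.
  Sum: 1058841/128 − 2470629/128 + 7411887/640 = 352947/640.
  ∫_0^7/2 (u')² dx = ∫_0^7/2 (81*x^4 - 378*x^3 + 441*x^2) dx. Term by term:
    ∫_0^7/2 81*x^4 dx = 1361367/160;  ∫_0^7/2 -378*x^3 dx = -453789/32;  ∫_0^7/2 441*x^2 dx = 50421/8.
  Sum: 1361367/160 − 453789/32 + 50421/8 = 50421/80.
∫_0^7/2 u² dx = 352947/640, so ||u||_L² = 343*sqrt(30)/80.
∫_0^7/2 (u')² dx = 50421/80, so ||u'||_L² = 49*sqrt(105)/20.
Ratio ||u||_L² / ||u'||_L² = sqrt(14)/4.
Sharp Poincaré constant on H^1_0(0, 7/2) is C_P = L/π = 7/(2*π), achieved by sin(2*π/7·x).
A polynomial bump cannot attain the sharp Poincaré constant (only the first sine eigenfunction does), so the ratio is strictly less than C_P, consistent with ||u||_L² ≤ C_P ||u'||_L².


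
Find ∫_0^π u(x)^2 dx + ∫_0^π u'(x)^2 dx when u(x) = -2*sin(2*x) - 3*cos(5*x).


||u||_{H^1(0,π)}^2 = -416/7 + 127*π

u'(x) = 15*sin(5*x) - 4*cos(2*x).
Expand u² and (u')² and integrate term by term on (0, π), using: for integers n ≥ 1, ∫_0^π sin²(nx) dx = ∫_0^π cos²(nx) dx = π/2; for n ≠ n', ∫_0^π sin(nx)sin(n'x) dx = ∫_0^π cos(nx)cos(n'x) dx = 0; and by product-to-sum, ∫_0^π sin(nx)cos(n'x) dx = ½∫_0^π [sin((n+n')x) + sin((n−n')x)] dx, which is 0 when n+n' is even and 2n/(n²−n'²) when n+n' is odd (it need not vanish on (0, π)).
  u² squared terms: (-3)²·∫cos(5x)² dx = 9·π/2 = 9*π/2;  (-2)²·∫sin(2x)² dx = 4·π/2 = 2*π.
  u² cross terms: 2·(-3)·(-2)·∫cos(5x)·sin(2x) dx = 12·(-4/21) = -16/7.
  So ∫_0^π u² dx = 9*π/2 + 2*π − 16/7 = -16/7 + 13*π/2.
  (u')² squared terms: (-4)²·∫cos(2x)² dx = 16·π/2 = 8*π;  (15)²·∫sin(5x)² dx = 225·π/2 = 225*π/2.
  (u')² cross terms: 2·(-4)·(15)·∫cos(2x)·sin(5x) dx = -120·(10/21) = -400/7.
  So ∫_0^π (u')² dx = 8*π + 225*π/2 − 400/7 = -400/7 + 241*π/2.
||u||_{H^1}^2 = (-16/7 + 13*π/2) + (-400/7 + 241*π/2) = -416/7 + 127*π.


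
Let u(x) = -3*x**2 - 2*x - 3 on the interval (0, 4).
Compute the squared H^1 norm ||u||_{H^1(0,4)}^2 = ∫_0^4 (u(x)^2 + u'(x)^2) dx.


||u||_{H^1}^2 = 62828/15

The H^1 norm (squared) on an interval (0, L) is
  ||u||_{H^1}^2 = ∫_0^L u(x)^2 dx + ∫_0^L u'(x)^2 dx.
Compute u'(x) = -6*x - 2.
Then u(x)^2 = 9*x**4 + 12*x**3 + 22*x**2 + 12*x + 9 and u'(x)^2 = 36*x**2 + 24*x + 4.
Integrate each monomial from 0 to 4 using ∫_0^4 c·x^n dx = c·4^(n+1)/(n+1):
  ∫_0^4 u(x)^2 dx = ∫_0^4 (9*x^4 + 12*x^3 + 22*x^2 + 12*x + 9) dx. Term by term:
    ∫_0^4 9*x^4 dx = 9216/5;  ∫_0^4 12*x^3 dx = 768;  ∫_0^4 22*x^2 dx = 1408/3;
    ∫_0^4 12*x dx = 96;  ∫_0^4 9 dx = 36.
  Sum: 9216/5 + 768 + 1408/3 + 96 + 36 = 48188/15.
  ∫_0^4 u'(x)^2 dx = ∫_0^4 (36*x^2 + 24*x + 4) dx. Term by term:
    ∫_0^4 36*x^2 dx = 768;  ∫_0^4 24*x dx = 192;  ∫_0^4 4 dx = 16.
  Sum: 768 + 192 + 16 = 976.
Adding: ||u||_{H^1}^2 = 48188/15 + 976 = 62828/15.


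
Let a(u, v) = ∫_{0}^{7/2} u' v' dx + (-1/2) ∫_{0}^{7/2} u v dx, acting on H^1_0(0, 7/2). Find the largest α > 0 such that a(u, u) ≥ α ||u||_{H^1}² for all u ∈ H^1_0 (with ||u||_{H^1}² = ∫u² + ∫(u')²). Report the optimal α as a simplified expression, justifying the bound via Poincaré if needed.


α = (-49 + 8*π^2)/(2*(4*π^2 + 49))

Coercivity of a(·,·) on H^1_0(0, 7/2) means a(u, u) ≥ α ||u||_{H^1}² for every u ∈ H^1_0.
The interval has length L = 7/2, and Poincaré/coercivity depend only on L. Here a(u, u) = ∫(u')² + (-1/2)·∫u².
Here c = -1/2 < 0 with |c| < (π/L)² = 4*π^2/49, so coercivity still holds. The condition a(u,u) ≥ α||u||_{H^1}² reads (1−α)∫(u')² ≥ (α−c)∫u². Any admissible α is ≤ 1 (rapidly oscillating u have ∫u²/∫(u')² → 0), and α = 1 would force 0 ≥ (1−c)∫u², impossible since c < 1; so 1−α > 0. By the sharp Poincaré inequality on H^1_0 of an interval of length L, ∫(u')² ≥ (π/L)²∫u² with equality for the first sine mode sin(π(x−x₀)/L) (x₀ the left endpoint), so the inequality holds for all u iff (1−α)(π/L)² ≥ α − c, i.e. α ≤ ((π/L)² + c)/((π/L)² + 1) = (1 + c(L/π)²)/(1 + (L/π)²). (Direct route, valid since c ≤ 0: Poincaré gives c∫u² ≥ c(L/π)²∫(u')², so a(u,u) ≥ (1 + c(L/π)²)∫(u')², while ||u||_{H^1}² ≤ (1 + (L/π)²)∫(u')²; dividing yields the same α.) With (π/L)² = 4*π^2/49 and c = -1/2, the largest admissible constant is α = ((π/L)² + c)/((π/L)² + 1).
Simplifying, α = (-49 + 8*π^2)/(2*(4*π^2 + 49)).


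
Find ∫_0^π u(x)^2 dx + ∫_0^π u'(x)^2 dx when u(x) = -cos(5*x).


||u||_{H^1(0,π)}^2 = 13*π

u'(x) = 5*sin(5*x).
Expand u² and (u')² and integrate term by term on (0, π), using: for integers n ≥ 1, ∫_0^π sin²(nx) dx = ∫_0^π cos²(nx) dx = π/2; for n ≠ n', ∫_0^π sin(nx)sin(n'x) dx = ∫_0^π cos(nx)cos(n'x) dx = 0; and by product-to-sum, ∫_0^π sin(nx)cos(n'x) dx = ½∫_0^π [sin((n+n')x) + sin((n−n')x)] dx, which is 0 when n+n' is even and 2n/(n²−n'²) when n+n' is odd (it need not vanish on (0, π)).
  u² squared terms: (-1)²·∫cos(5x)² dx = 1·π/2 = π/2.
  So ∫_0^π u² dx = π/2.
  (u')² squared terms: (5)²·∫sin(5x)² dx = 25·π/2 = 25*π/2.
  So ∫_0^π (u')² dx = 25*π/2.
||u||_{H^1}^2 = (π/2) + (25*π/2) = 13*π.


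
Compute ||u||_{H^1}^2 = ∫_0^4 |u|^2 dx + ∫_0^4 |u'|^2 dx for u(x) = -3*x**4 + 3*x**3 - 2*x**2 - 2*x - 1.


||u||_{H^1}^2 = 2714476/7

The H^1 norm (squared) on an interval (0, L) is
  ||u||_{H^1}^2 = ∫_0^L u(x)^2 dx + ∫_0^L u'(x)^2 dx.
Compute u'(x) = -12*x**3 + 9*x**2 - 4*x - 2.
Then u(x)^2 = 9*x**8 - 18*x**7 + 21*x**6 - 2*x**4 + 2*x**3 + 8*x**2 + 4*x + 1 and u'(x)^2 = 144*x**6 - 216*x**5 + 177*x**4 - 24*x**3 - 20*x**2 + 16*x + 4.
Integrate each monomial from 0 to 4 using ∫_0^4 c·x^n dx = c·4^(n+1)/(n+1):
  ∫_0^4 u(x)^2 dx = ∫_0^4 (9*x^8 - 18*x^7 + 21*x^6 - 2*x^4 + 2*x^3 + 8*x^2 + 4*x + 1) dx. Term by term:
    ∫_0^4 9*x^8 dx = 262144;  ∫_0^4 -18*x^7 dx = -147456;  ∫_0^4 21*x^6 dx = 49152;
    ∫_0^4 -2*x^4 dx = -2048/5;  ∫_0^4 2*x^3 dx = 128;  ∫_0^4 8*x^2 dx = 512/3;
    ∫_0^4 4*x dx = 32;  ∫_0^4 1 dx = 4.
  Sum: 262144 − 147456 + 49152 − 2048/5 + 128 + 512/3 + 32 + 4 = 2456476/15.
  ∫_0^4 u'(x)^2 dx = ∫_0^4 (144*x^6 - 216*x^5 + 177*x^4 - 24*x^3 - 20*x^2 + 16*x + 4) dx. Term by term:
    ∫_0^4 144*x^6 dx = 2359296/7;  ∫_0^4 -216*x^5 dx = -147456;  ∫_0^4 177*x^4 dx = 181248/5;
    ∫_0^4 -24*x^3 dx = -1536;  ∫_0^4 -20*x^2 dx = -1280/3;  ∫_0^4 16*x dx = 128;
    ∫_0^4 4 dx = 16.
  Sum: 2359296/7 − 147456 + 181248/5 − 1536 − 1280/3 + 128 + 16 = 23521808/105.
Adding: ||u||_{H^1}^2 = 2456476/15 + 23521808/105 = 2714476/7.


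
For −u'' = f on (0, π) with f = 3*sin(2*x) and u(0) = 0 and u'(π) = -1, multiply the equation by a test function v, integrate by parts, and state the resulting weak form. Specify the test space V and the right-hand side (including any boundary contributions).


V = {v ∈ H^1(0, π) : v(0) = 0} (test functions vanish at x = 0 where u is specified); weak form: ∫_0^π u'v' dx = ∫_0^π (3*sin(2*x)) v dx − v(π) for all v ∈ V.

Multiply both sides by a test function v and integrate from 0 to π:
  ∫_0^π −u''(x) v(x) dx = ∫_0^π f(x) v(x) dx.
Integrate the LHS by parts once:
  ∫_0^π −u'' v dx = −[u'(x) v(x)]_0^π + ∫_0^π u'(x) v'(x) dx.
Thus ∫_0^π u'(x) v'(x) dx = ∫_0^π f(x) v(x) dx + [u'(x) v(x)]_0^π.
Choose V so that boundary terms are either known or forced to vanish.
Mixed BC: u(0) = 0 (Dirichlet) and u'(π) = -1 (Neumann). Define V = {v ∈ H^1(0, π) : v(0) = 0}. Then [u' v]_0^π = u'(π)·v(π) − u'(0)·0 = − v(π).
Weak formulation: find u (satisfying any essential BC) such that ∫_0^π u'(x) v'(x) dx = ∫_0^π f v dx − v(π) for all v ∈ V (Dirichlet at 0 absorbed into V; Neumann datum at x = π contributes the boundary term).
Substituting f(x) = 3*sin(2*x), the right-hand side is ∫_0^π (3*sin(2*x)) v dx − v(π).


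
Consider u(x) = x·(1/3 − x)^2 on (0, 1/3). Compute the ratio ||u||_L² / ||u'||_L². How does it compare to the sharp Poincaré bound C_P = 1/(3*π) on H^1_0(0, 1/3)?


||u||_L² / ||u'||_L² = sqrt(14)/42 < C_P = 1/(3*π).

u(x) = x·(1/3 − x)^2, so u'(x) = (3*x - 1)*(9*x - 1)/9.
u(x) = x·(1/3 − x)^2 vanishes at x = 0 and x = 1/3, so u ∈ H^1_0(0, 1/3). Differentiate via the product rule and integrate the resulting polynomials term by term.
  ∫_0^1/3 u² dx = ∫_0^1/3 (x^6 - 4*x^5/3 + 2*x^4/3 - 4*x^3/27 + x^2/81) dx. Term by term:
    ∫_0^1/3 x^6 dx = 1/15309;  ∫_0^1/3 -4*x^5/3 dx = -2/6561;  ∫_0^1/3 2*x^4/3 dx = 2/3645;
    ∫_0^1/3 -4*x^3/27 dx = -1/2187;  ∫_0^1/3 x^2/81 dx = 1/6561.
  Sum: 1/15309 − 2/6561 + 2/3645 − 1/2187 + 1/6561 = 1/229635.
  ∫_0^1/3 (u')² dx = ∫_0^1/3 (9*x^4 - 8*x^3 + 22*x^2/9 - 8*x/27 + 1/81) dx. Term by term:
    ∫_0^1/3 9*x^4 dx = 1/135;  ∫_0^1/3 -8*x^3 dx = -2/81;  ∫_0^1/3 22*x^2/9 dx = 22/729;
    ∫_0^1/3 -8*x/27 dx = -4/243;  ∫_0^1/3 1/81 dx = 1/243.
  Sum: 1/135 − 2/81 + 22/729 − 4/243 + 1/243 = 2/3645.
∫_0^1/3 u² dx = 1/229635, so ||u||_L² = sqrt(35)/2835.
∫_0^1/3 (u')² dx = 2/3645, so ||u'||_L² = sqrt(10)/135.
Ratio ||u||_L² / ||u'||_L² = sqrt(14)/42.
Sharp Poincaré constant on H^1_0(0, 1/3) is C_P = L/π = 1/(3*π), achieved by sin(3*π·x).
A polynomial bump cannot attain the sharp Poincaré constant (only the first sine eigenfunction does), so the ratio is strictly less than C_P, consistent with ||u||_L² ≤ C_P ||u'||_L².


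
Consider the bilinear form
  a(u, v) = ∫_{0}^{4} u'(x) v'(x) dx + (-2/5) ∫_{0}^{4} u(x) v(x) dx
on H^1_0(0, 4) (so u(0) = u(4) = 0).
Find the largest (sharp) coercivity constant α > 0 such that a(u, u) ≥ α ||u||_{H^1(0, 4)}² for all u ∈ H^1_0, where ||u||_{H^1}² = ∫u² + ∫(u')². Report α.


α = (-32/5 + π^2)/(π^2 + 16)

Coercivity of a(·,·) on H^1_0(0, 4) means a(u, u) ≥ α ||u||_{H^1}² for every u ∈ H^1_0.
The interval has length L = 4, and Poincaré/coercivity depend only on L. Here a(u, u) = ∫(u')² + (-2/5)·∫u².
Here c = -2/5 < 0 with |c| < (π/L)² = π^2/16, so coercivity still holds. The condition a(u,u) ≥ α||u||_{H^1}² reads (1−α)∫(u')² ≥ (α−c)∫u². Any admissible α is ≤ 1 (rapidly oscillating u have ∫u²/∫(u')² → 0), and α = 1 would force 0 ≥ (1−c)∫u², impossible since c < 1; so 1−α > 0. By the sharp Poincaré inequality on H^1_0 of an interval of length L, ∫(u')² ≥ (π/L)²∫u² with equality for the first sine mode sin(π(x−x₀)/L) (x₀ the left endpoint), so the inequality holds for all u iff (1−α)(π/L)² ≥ α − c, i.e. α ≤ ((π/L)² + c)/((π/L)² + 1) = (1 + c(L/π)²)/(1 + (L/π)²). (Direct route, valid since c ≤ 0: Poincaré gives c∫u² ≥ c(L/π)²∫(u')², so a(u,u) ≥ (1 + c(L/π)²)∫(u')², while ||u||_{H^1}² ≤ (1 + (L/π)²)∫(u')²; dividing yields the same α.) With (π/L)² = π^2/16 and c = -2/5, the largest admissible constant is α = ((π/L)² + c)/((π/L)² + 1).
Simplifying, α = (-32/5 + π^2)/(π^2 + 16).


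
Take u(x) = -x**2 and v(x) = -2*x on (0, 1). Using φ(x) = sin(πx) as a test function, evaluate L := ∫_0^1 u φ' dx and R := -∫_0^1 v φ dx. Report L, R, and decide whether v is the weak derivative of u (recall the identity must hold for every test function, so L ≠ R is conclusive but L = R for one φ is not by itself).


LHS = 2/π, RHS = 2/π. Yes, v = u' weakly.

u(x) = -x**2, classical derivative u'(x) = -2*x.
φ(x) = sin(πx), so φ'(x) = π*cos(π*x).
Note φ(0) = φ(1) = 0, so the boundary term u·φ vanishes.
LHS = ∫_0^1 u(x) φ'(x) dx = ∫_0^1 (-π*x^2*cos(π*x)) dx. Term by term:
  ∫_0^1 -π*x^2*cos(π*x) dx = 2/π.
So LHS = 2/π.
∫_0^1 v(x) φ(x) dx = ∫_0^1 (-2*x*sin(π*x)) dx. Term by term:
  ∫_0^1 -2*x*sin(π*x) dx = -2/π.
So RHS = -∫_0^1 v(x) φ(x) dx = 2/π.
LHS = RHS, so the identity holds for this test φ.
Moreover u is smooth here and v(x) = u'(x) = -2*x pointwise, so the identity holds for every test function. Hence v is the weak derivative of u.


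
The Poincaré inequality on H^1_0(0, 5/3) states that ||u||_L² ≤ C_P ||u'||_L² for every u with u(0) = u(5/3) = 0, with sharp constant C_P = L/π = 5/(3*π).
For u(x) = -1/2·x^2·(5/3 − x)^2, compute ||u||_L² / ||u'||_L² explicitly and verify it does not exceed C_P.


||u||_L² / ||u'||_L² = 5*sqrt(3)/18 < C_P = 5/(3*π).

u(x) = -1/2·x^2·(5/3 − x)^2, so u'(x) = x*(-18*x^2 + 45*x - 25)/9.
u(x) = -1/2·x^2·(5/3 − x)^2 vanishes at x = 0 and x = 5/3, so u ∈ H^1_0(0, 5/3). Differentiate via the product rule and integrate the resulting polynomials term by term.
  ∫_0^5/3 u² dx = ∫_0^5/3 (x^8/4 - 5*x^7/3 + 25*x^6/6 - 125*x^5/27 + 625*x^4/324) dx. Term by term:
    ∫_0^5/3 x^8/4 dx = 1953125/708588;  ∫_0^5/3 -5*x^7/3 dx = -1953125/157464;  ∫_0^5/3 25*x^6/6 dx = 1953125/91854;
    ∫_0^5/3 -125*x^5/27 dx = -1953125/118098;  ∫_0^5/3 625*x^4/324 dx = 390625/78732.
  Sum: 1953125/708588 − 1953125/157464 + 1953125/91854 − 1953125/118098 + 390625/78732 = 390625/9920232.
  ∫_0^5/3 (u')² dx = ∫_0^5/3 (4*x^6 - 20*x^5 + 325*x^4/9 - 250*x^3/9 + 625*x^2/81) dx. Term by term:
    ∫_0^5/3 4*x^6 dx = 312500/15309;  ∫_0^5/3 -20*x^5 dx = -156250/2187;  ∫_0^5/3 325*x^4/9 dx = 203125/2187;
    ∫_0^5/3 -250*x^3/9 dx = -78125/1458;  ∫_0^5/3 625*x^2/81 dx = 78125/6561.
  Sum: 312500/15309 − 156250/2187 + 203125/2187 − 78125/1458 + 78125/6561 = 15625/91854.
∫_0^5/3 u² dx = 390625/9920232, so ||u||_L² = 625*sqrt(42)/20412.
∫_0^5/3 (u')² dx = 15625/91854, so ||u'||_L² = 125*sqrt(14)/1134.
Ratio ||u||_L² / ||u'||_L² = 5*sqrt(3)/18.
Sharp Poincaré constant on H^1_0(0, 5/3) is C_P = L/π = 5/(3*π), achieved by sin(3*π/5·x).
A polynomial bump cannot attain the sharp Poincaré constant (only the first sine eigenfunction does), so the ratio is strictly less than C_P, consistent with ||u||_L² ≤ C_P ||u'||_L².


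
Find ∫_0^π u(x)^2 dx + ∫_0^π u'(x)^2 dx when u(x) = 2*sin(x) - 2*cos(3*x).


||u||_{H^1(0,π)}^2 = 24*π

u'(x) = 6*sin(3*x) + 2*cos(x).
Expand u² and (u')² and integrate term by term on (0, π), using: for integers n ≥ 1, ∫_0^π sin²(nx) dx = ∫_0^π cos²(nx) dx = π/2; for n ≠ n', ∫_0^π sin(nx)sin(n'x) dx = ∫_0^π cos(nx)cos(n'x) dx = 0; and by product-to-sum, ∫_0^π sin(nx)cos(n'x) dx = ½∫_0^π [sin((n+n')x) + sin((n−n')x)] dx, which is 0 when n+n' is even and 2n/(n²−n'²) when n+n' is odd (it need not vanish on (0, π)).
  u² squared terms: (-2)²·∫cos(3x)² dx = 4·π/2 = 2*π;  (2)²·∫sin(x)² dx = 4·π/2 = 2*π.
  u² cross terms: 2·(-2)·(2)·∫cos(3x)·sin(x) dx = -8·(0) = 0.
  So ∫_0^π u² dx = 2*π + 2*π + 0 = 4*π.
  (u')² squared terms: (2)²·∫cos(x)² dx = 4·π/2 = 2*π;  (6)²·∫sin(3x)² dx = 36·π/2 = 18*π.
  (u')² cross terms: 2·(2)·(6)·∫cos(x)·sin(3x) dx = 24·(0) = 0.
  So ∫_0^π (u')² dx = 2*π + 18*π + 0 = 20*π.
||u||_{H^1}^2 = (4*π) + (20*π) = 24*π.


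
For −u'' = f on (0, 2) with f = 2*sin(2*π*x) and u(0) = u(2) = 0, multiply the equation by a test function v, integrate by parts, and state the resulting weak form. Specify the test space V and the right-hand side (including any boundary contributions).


V = H^1_0(0, 2) (so v(0) = v(2) = 0); weak form: ∫_0^2 u'v' dx = ∫_0^2 (2*sin(2*π*x)) v dx for all v ∈ V.

Multiply both sides by a test function v and integrate from 0 to 2:
  ∫_0^2 −u''(x) v(x) dx = ∫_0^2 f(x) v(x) dx.
Integrate the LHS by parts once:
  ∫_0^2 −u'' v dx = −[u'(x) v(x)]_0^2 + ∫_0^2 u'(x) v'(x) dx.
Thus ∫_0^2 u'(x) v'(x) dx = ∫_0^2 f(x) v(x) dx + [u'(x) v(x)]_0^2.
Choose V so that boundary terms are either known or forced to vanish.
u is Dirichlet: u(0) = u(2) = 0. Let V = H^1_0(0, 2); then v(0) = v(2) = 0, and [u' v]_0^2 = 0.
Weak formulation: find u (satisfying any essential BC) such that ∫_0^2 u'(x) v'(x) dx = ∫_0^2 f v dx for all v ∈ V.
Substituting f(x) = 2*sin(2*π*x), the right-hand side is ∫_0^2 (2*sin(2*π*x)) v dx.


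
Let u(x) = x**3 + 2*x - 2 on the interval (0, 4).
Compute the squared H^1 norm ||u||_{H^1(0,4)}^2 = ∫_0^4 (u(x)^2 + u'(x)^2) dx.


||u||_{H^1}^2 = 530912/105

The H^1 norm (squared) on an interval (0, L) is
  ||u||_{H^1}^2 = ∫_0^L u(x)^2 dx + ∫_0^L u'(x)^2 dx.
Compute u'(x) = 3*x**2 + 2.
Then u(x)^2 = x**6 + 4*x**4 - 4*x**3 + 4*x**2 - 8*x + 4 and u'(x)^2 = 9*x**4 + 12*x**2 + 4.
Integrate each monomial from 0 to 4 using ∫_0^4 c·x^n dx = c·4^(n+1)/(n+1):
  ∫_0^4 u(x)^2 dx = ∫_0^4 (x^6 + 4*x^4 - 4*x^3 + 4*x^2 - 8*x + 4) dx. Term by term:
    ∫_0^4 x^6 dx = 16384/7;  ∫_0^4 4*x^4 dx = 4096/5;  ∫_0^4 -4*x^3 dx = -256;
    ∫_0^4 4*x^2 dx = 256/3;  ∫_0^4 -8*x dx = -64;  ∫_0^4 4 dx = 16.
  Sum: 16384/7 + 4096/5 − 256 + 256/3 − 64 + 16 = 308816/105.
  ∫_0^4 u'(x)^2 dx = ∫_0^4 (9*x^4 + 12*x^2 + 4) dx. Term by term:
    ∫_0^4 9*x^4 dx = 9216/5;  ∫_0^4 12*x^2 dx = 256;  ∫_0^4 4 dx = 16.
  Sum: 9216/5 + 256 + 16 = 10576/5.
Adding: ||u||_{H^1}^2 = 308816/105 + 10576/5 = 530912/105.
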